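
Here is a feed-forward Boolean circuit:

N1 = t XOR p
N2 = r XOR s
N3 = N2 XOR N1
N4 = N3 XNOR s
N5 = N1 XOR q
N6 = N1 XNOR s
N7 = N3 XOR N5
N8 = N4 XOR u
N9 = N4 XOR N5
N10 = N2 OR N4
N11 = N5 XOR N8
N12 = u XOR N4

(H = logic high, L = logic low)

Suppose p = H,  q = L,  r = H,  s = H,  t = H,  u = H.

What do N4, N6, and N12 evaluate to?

N4 = L; N6 = L; N12 = H

N1 = t XOR p = H XOR H = L
N2 = r XOR s = H XOR H = L
N3 = N2 XOR N1 = L XOR L = L
N4 = N3 XNOR s = L XNOR H = L
N6 = N1 XNOR s = L XNOR H = L
N12 = u XOR N4 = H XOR L = H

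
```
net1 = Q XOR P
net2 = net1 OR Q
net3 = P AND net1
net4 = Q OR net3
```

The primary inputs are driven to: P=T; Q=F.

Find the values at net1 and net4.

net1 = T, net4 = T

net1 = Q XOR P = F XOR T = T
net3 = P AND net1 = T AND T = T
net4 = Q OR net3 = F OR T = T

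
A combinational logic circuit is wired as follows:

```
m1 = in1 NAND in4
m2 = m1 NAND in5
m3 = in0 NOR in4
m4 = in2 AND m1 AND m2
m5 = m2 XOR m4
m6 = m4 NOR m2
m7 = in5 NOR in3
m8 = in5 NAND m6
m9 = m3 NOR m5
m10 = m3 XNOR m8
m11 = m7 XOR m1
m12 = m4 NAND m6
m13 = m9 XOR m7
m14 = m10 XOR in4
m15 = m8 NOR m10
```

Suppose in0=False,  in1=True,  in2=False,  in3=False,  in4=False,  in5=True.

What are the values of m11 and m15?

m1 = in1 NAND in4 = True NAND False = True
m2 = m1 NAND in5 = True NAND True = False
m3 = in0 NOR in4 = False NOR False = True
m4 = in2 AND m1 AND m2 = False AND True AND False = False
m6 = m4 NOR m2 = False NOR False = True
m7 = in5 NOR in3 = True NOR False = False
m8 = in5 NAND m6 = True NAND True = False
m10 = m3 XNOR m8 = True XNOR False = False
m11 = m7 XOR m1 = False XOR True = True
m15 = m8 NOR m10 = False NOR False = True

m11 = True  m15 = True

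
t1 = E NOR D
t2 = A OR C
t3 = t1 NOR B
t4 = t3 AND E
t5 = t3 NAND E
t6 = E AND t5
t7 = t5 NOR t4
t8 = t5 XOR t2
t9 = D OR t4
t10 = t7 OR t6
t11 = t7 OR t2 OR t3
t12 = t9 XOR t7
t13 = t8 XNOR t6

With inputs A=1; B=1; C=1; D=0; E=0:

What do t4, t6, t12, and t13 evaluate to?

t4 = 0  t6 = 0  t12 = 0  t13 = 1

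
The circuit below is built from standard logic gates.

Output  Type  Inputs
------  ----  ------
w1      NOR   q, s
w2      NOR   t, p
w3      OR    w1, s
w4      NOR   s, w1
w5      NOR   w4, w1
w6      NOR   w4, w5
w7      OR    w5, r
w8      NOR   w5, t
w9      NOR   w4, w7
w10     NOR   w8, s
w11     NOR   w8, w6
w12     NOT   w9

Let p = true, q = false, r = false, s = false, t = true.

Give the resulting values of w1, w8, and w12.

w1 = true, w8 = false, w12 = false

w1 = q NOR s = false NOR false = true
w4 = s NOR w1 = false NOR true = false
w5 = w4 NOR w1 = false NOR true = false
w7 = w5 OR r = false OR false = false
w8 = w5 NOR t = false NOR true = false
w9 = w4 NOR w7 = false NOR false = true
w12 = NOT w9 = NOT true = false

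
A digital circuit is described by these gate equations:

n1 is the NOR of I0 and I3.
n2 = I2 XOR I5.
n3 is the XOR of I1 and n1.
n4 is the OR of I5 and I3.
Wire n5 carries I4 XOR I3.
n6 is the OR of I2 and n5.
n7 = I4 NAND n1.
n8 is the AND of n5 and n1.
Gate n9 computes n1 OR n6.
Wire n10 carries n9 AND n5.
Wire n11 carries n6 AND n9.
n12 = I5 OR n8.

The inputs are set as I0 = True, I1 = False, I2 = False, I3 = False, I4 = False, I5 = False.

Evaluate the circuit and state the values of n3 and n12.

n1 = I0 NOR I3 = True NOR False = False
n3 = I1 XOR n1 = False XOR False = False
n5 = I4 XOR I3 = False XOR False = False
n8 = n5 AND n1 = False AND False = False
n12 = I5 OR n8 = False OR False = False

n3 = False, n12 = False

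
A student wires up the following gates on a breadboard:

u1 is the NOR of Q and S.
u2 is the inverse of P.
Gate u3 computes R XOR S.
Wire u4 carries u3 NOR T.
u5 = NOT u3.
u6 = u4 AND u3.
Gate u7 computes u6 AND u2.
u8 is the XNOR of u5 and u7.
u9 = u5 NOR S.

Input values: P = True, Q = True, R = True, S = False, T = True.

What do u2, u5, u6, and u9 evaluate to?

u2 = NOT P = NOT True = False
u3 = R XOR S = True XOR False = True
u4 = u3 NOR T = True NOR True = False
u5 = NOT u3 = NOT True = False
u6 = u4 AND u3 = False AND True = False
u9 = u5 NOR S = False NOR False = True

u2 = False; u5 = False; u6 = False; u9 = True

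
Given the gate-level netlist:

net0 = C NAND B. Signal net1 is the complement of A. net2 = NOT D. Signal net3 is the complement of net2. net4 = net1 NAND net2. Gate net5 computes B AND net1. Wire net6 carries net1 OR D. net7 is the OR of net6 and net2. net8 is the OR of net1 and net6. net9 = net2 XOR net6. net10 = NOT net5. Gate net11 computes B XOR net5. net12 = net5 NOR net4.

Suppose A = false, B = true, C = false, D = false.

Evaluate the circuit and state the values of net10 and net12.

net10 = false  net12 = false

net1 = NOT A = NOT false = true
net2 = NOT D = NOT false = true
net4 = net1 NAND net2 = true NAND true = false
net5 = B AND net1 = true AND true = true
net10 = NOT net5 = NOT true = false
net12 = net5 NOR net4 = true NOR false = false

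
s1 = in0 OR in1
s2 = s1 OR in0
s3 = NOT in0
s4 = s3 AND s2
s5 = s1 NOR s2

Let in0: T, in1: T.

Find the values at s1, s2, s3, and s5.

s1 = T, s2 = T, s3 = F, s5 = F

s1 = in0 OR in1 = T OR T = T
s2 = s1 OR in0 = T OR T = T
s3 = NOT in0 = NOT T = F
s5 = s1 NOR s2 = T NOR T = F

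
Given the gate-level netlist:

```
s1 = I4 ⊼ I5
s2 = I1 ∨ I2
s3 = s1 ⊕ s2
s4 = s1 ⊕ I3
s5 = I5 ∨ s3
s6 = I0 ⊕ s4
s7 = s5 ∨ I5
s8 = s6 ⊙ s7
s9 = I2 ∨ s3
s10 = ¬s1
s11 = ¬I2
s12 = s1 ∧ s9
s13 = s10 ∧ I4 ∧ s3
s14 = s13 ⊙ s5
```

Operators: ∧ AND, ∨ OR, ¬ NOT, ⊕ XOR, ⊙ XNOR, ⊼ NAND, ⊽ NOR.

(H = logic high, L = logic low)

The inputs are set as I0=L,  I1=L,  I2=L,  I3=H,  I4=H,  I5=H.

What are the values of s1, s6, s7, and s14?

s1 = I4 NAND I5 = H NAND H = L
s2 = I1 OR I2 = L OR L = L
s3 = s1 XOR s2 = L XOR L = L
s4 = s1 XOR I3 = L XOR H = H
s5 = I5 OR s3 = H OR L = H
s6 = I0 XOR s4 = L XOR H = H
s7 = s5 OR I5 = H OR H = H
s10 = NOT s1 = NOT L = H
s13 = s10 AND I4 AND s3 = H AND H AND L = L
s14 = s13 XNOR s5 = L XNOR H = L

s1 = L; s6 = H; s7 = H; s14 = L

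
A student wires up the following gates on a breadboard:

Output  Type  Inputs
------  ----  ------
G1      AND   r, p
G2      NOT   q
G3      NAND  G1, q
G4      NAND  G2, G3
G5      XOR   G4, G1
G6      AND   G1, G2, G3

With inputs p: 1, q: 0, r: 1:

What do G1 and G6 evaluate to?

G1 = r AND p = 1 AND 1 = 1
G2 = NOT q = NOT 0 = 1
G3 = G1 NAND q = 1 NAND 0 = 1
G6 = G1 AND G2 AND G3 = 1 AND 1 AND 1 = 1

G1 = 1, G6 = 1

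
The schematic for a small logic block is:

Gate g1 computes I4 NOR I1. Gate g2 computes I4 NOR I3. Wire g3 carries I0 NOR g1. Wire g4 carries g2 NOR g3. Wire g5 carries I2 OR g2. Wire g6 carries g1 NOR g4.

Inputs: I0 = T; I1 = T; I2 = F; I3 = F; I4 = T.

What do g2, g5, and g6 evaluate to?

g2 = F, g5 = F, g6 = F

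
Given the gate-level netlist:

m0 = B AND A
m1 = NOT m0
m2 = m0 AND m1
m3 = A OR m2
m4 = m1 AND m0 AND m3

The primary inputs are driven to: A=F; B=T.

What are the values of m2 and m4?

m0 = B AND A = T AND F = F
m1 = NOT m0 = NOT F = T
m2 = m0 AND m1 = F AND T = F
m3 = A OR m2 = F OR F = F
m4 = m1 AND m0 AND m3 = T AND F AND F = F

m2 = F, m4 = F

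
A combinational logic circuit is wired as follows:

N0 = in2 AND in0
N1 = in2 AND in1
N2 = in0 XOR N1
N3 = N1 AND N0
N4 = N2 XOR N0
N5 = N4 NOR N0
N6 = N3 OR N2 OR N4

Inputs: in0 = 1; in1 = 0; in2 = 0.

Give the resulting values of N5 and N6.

N5 = 0, N6 = 1

N0 = in2 AND in0 = 0 AND 1 = 0
N1 = in2 AND in1 = 0 AND 0 = 0
N2 = in0 XOR N1 = 1 XOR 0 = 1
N3 = N1 AND N0 = 0 AND 0 = 0
N4 = N2 XOR N0 = 1 XOR 0 = 1
N5 = N4 NOR N0 = 1 NOR 0 = 0
N6 = N3 OR N2 OR N4 = 0 OR 1 OR 1 = 1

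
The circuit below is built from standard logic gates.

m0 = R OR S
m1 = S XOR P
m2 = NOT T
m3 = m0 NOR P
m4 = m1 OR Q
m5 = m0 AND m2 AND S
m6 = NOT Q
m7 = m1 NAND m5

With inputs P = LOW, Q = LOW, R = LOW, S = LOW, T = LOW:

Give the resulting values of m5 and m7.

m5 = LOW; m7 = HIGH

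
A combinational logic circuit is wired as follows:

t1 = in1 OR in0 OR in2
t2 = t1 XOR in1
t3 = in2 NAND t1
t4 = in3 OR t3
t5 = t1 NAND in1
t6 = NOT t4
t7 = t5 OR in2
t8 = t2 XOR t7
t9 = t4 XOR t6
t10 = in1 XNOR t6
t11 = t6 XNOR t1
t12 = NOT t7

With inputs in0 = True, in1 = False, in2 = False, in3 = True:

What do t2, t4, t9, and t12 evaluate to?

t2 = True  t4 = True  t9 = True  t12 = False

t1 = in1 OR in0 OR in2 = False OR True OR False = True
t2 = t1 XOR in1 = True XOR False = True
t3 = in2 NAND t1 = False NAND True = True
t4 = in3 OR t3 = True OR True = True
t5 = t1 NAND in1 = True NAND False = True
t6 = NOT t4 = NOT True = False
t7 = t5 OR in2 = True OR False = True
t9 = t4 XOR t6 = True XOR False = True
t12 = NOT t7 = NOT True = False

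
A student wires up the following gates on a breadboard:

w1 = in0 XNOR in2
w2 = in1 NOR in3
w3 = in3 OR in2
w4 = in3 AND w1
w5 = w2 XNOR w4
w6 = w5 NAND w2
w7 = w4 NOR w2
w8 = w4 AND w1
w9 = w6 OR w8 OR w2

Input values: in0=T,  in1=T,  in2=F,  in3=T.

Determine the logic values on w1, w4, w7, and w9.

w1 = in0 XNOR in2 = T XNOR F = F
w2 = in1 NOR in3 = T NOR T = F
w4 = in3 AND w1 = T AND F = F
w5 = w2 XNOR w4 = F XNOR F = T
w6 = w5 NAND w2 = T NAND F = T
w7 = w4 NOR w2 = F NOR F = T
w8 = w4 AND w1 = F AND F = F
w9 = w6 OR w8 OR w2 = T OR F OR F = T

w1 = F, w4 = F, w7 = T, w9 = T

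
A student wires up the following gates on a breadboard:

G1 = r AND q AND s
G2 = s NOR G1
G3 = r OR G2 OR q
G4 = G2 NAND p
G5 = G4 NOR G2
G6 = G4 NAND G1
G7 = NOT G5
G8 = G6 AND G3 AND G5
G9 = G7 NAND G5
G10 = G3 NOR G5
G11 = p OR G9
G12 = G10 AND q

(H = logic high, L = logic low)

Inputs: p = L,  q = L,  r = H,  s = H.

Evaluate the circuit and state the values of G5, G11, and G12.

G1 = r AND q AND s = H AND L AND H = L
G2 = s NOR G1 = H NOR L = L
G3 = r OR G2 OR q = H OR L OR L = H
G4 = G2 NAND p = L NAND L = H
G5 = G4 NOR G2 = H NOR L = L
G7 = NOT G5 = NOT L = H
G9 = G7 NAND G5 = H NAND L = H
G10 = G3 NOR G5 = H NOR L = L
G11 = p OR G9 = L OR H = H
G12 = G10 AND q = L AND L = L

G5 = L, G11 = H, G12 = L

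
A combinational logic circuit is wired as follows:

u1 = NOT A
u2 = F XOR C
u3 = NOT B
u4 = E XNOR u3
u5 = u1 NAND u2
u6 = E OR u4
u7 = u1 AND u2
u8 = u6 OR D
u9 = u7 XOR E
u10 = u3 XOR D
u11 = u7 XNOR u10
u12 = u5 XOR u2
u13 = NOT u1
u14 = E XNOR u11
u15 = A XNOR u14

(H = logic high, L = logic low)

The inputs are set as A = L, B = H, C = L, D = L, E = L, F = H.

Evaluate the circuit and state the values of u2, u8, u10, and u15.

u1 = NOT A = NOT L = H
u2 = F XOR C = H XOR L = H
u3 = NOT B = NOT H = L
u4 = E XNOR u3 = L XNOR L = H
u6 = E OR u4 = L OR H = H
u7 = u1 AND u2 = H AND H = H
u8 = u6 OR D = H OR L = H
u10 = u3 XOR D = L XOR L = L
u11 = u7 XNOR u10 = H XNOR L = L
u14 = E XNOR u11 = L XNOR L = H
u15 = A XNOR u14 = L XNOR H = L

u2 = H; u8 = H; u10 = L; u15 = L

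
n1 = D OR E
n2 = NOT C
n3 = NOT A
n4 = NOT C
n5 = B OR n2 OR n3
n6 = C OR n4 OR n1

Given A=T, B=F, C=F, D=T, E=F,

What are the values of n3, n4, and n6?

n3 = F  n4 = T  n6 = T

n1 = D OR E = T OR F = T
n3 = NOT A = NOT T = F
n4 = NOT C = NOT F = T
n6 = C OR n4 OR n1 = F OR T OR T = T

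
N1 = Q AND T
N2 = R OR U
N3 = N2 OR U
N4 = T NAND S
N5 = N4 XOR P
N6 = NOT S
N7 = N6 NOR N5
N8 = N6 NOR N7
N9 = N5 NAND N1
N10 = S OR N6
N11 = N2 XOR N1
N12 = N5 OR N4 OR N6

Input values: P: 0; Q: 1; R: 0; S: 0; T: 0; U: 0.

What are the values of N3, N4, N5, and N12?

N3 = 0; N4 = 1; N5 = 1; N12 = 1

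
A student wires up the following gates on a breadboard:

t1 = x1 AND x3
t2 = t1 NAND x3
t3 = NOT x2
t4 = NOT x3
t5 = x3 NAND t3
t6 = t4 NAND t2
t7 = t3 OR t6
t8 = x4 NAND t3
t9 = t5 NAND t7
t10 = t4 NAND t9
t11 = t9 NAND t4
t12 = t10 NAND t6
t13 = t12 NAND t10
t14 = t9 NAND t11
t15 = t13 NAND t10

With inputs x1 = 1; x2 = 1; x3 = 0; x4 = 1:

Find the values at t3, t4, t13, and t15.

t1 = x1 AND x3 = 1 AND 0 = 0
t2 = t1 NAND x3 = 0 NAND 0 = 1
t3 = NOT x2 = NOT 1 = 0
t4 = NOT x3 = NOT 0 = 1
t5 = x3 NAND t3 = 0 NAND 0 = 1
t6 = t4 NAND t2 = 1 NAND 1 = 0
t7 = t3 OR t6 = 0 OR 0 = 0
t9 = t5 NAND t7 = 1 NAND 0 = 1
t10 = t4 NAND t9 = 1 NAND 1 = 0
t12 = t10 NAND t6 = 0 NAND 0 = 1
t13 = t12 NAND t10 = 1 NAND 0 = 1
t15 = t13 NAND t10 = 1 NAND 0 = 1

t3 = 0, t4 = 1, t13 = 1, t15 = 1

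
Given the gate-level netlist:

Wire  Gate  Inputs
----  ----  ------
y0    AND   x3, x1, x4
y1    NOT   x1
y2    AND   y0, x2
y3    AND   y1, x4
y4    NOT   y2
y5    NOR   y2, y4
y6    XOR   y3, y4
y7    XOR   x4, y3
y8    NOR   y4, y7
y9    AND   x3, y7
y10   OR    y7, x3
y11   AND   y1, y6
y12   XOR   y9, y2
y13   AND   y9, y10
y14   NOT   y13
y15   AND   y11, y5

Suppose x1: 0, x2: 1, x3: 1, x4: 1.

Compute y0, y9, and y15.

y0 = x3 AND x1 AND x4 = 1 AND 0 AND 1 = 0
y1 = NOT x1 = NOT 0 = 1
y2 = y0 AND x2 = 0 AND 1 = 0
y3 = y1 AND x4 = 1 AND 1 = 1
y4 = NOT y2 = NOT 0 = 1
y5 = y2 NOR y4 = 0 NOR 1 = 0
y6 = y3 XOR y4 = 1 XOR 1 = 0
y7 = x4 XOR y3 = 1 XOR 1 = 0
y9 = x3 AND y7 = 1 AND 0 = 0
y11 = y1 AND y6 = 1 AND 0 = 0
y15 = y11 AND y5 = 0 AND 0 = 0

y0 = 0, y9 = 0, y15 = 0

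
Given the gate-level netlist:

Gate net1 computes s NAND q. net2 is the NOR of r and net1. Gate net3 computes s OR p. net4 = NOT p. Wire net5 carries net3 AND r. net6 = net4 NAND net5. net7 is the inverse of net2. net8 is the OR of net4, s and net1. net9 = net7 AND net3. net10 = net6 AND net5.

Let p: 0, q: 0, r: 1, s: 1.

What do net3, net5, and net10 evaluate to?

net3 = s OR p = 1 OR 0 = 1
net4 = NOT p = NOT 0 = 1
net5 = net3 AND r = 1 AND 1 = 1
net6 = net4 NAND net5 = 1 NAND 1 = 0
net10 = net6 AND net5 = 0 AND 1 = 0

net3 = 1  net5 = 1  net10 = 0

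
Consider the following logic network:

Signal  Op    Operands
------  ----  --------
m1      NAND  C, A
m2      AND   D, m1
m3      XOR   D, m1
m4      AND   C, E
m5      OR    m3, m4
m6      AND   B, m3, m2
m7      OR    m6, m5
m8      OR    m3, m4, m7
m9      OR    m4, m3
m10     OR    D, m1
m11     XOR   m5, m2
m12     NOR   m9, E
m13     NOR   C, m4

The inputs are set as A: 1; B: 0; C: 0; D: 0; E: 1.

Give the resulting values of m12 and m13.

m1 = C NAND A = 0 NAND 1 = 1
m3 = D XOR m1 = 0 XOR 1 = 1
m4 = C AND E = 0 AND 1 = 0
m9 = m4 OR m3 = 0 OR 1 = 1
m12 = m9 NOR E = 1 NOR 1 = 0
m13 = C NOR m4 = 0 NOR 0 = 1

m12 = 0  m13 = 1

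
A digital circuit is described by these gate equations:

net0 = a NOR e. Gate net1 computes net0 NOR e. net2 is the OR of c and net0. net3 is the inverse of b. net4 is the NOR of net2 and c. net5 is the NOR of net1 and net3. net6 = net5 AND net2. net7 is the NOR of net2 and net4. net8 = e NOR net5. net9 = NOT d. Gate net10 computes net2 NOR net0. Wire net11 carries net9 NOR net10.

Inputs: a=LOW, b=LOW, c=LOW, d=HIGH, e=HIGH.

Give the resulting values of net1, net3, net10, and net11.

net0 = a NOR e = LOW NOR HIGH = LOW
net1 = net0 NOR e = LOW NOR HIGH = LOW
net2 = c OR net0 = LOW OR LOW = LOW
net3 = NOT b = NOT LOW = HIGH
net9 = NOT d = NOT HIGH = LOW
net10 = net2 NOR net0 = LOW NOR LOW = HIGH
net11 = net9 NOR net10 = LOW NOR HIGH = LOW

net1 = LOW, net3 = HIGH, net10 = HIGH, net11 = LOW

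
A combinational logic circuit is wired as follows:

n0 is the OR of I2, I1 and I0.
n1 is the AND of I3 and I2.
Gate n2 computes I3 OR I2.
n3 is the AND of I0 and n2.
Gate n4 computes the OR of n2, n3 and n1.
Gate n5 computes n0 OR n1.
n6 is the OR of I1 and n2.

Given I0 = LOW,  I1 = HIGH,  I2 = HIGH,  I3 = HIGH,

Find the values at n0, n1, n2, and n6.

n0 = HIGH  n1 = HIGH  n2 = HIGH  n6 = HIGH

n0 = I2 OR I1 OR I0 = HIGH OR HIGH OR LOW = HIGH
n1 = I3 AND I2 = HIGH AND HIGH = HIGH
n2 = I3 OR I2 = HIGH OR HIGH = HIGH
n6 = I1 OR n2 = HIGH OR HIGH = HIGH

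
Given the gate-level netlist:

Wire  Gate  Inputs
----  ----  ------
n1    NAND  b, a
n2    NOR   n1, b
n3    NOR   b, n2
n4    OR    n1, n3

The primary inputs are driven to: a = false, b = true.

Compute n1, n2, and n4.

n1 = true  n2 = false  n4 = true

n1 = b NAND a = true NAND false = true
n2 = n1 NOR b = true NOR true = false
n3 = b NOR n2 = true NOR false = false
n4 = n1 OR n3 = true OR false = true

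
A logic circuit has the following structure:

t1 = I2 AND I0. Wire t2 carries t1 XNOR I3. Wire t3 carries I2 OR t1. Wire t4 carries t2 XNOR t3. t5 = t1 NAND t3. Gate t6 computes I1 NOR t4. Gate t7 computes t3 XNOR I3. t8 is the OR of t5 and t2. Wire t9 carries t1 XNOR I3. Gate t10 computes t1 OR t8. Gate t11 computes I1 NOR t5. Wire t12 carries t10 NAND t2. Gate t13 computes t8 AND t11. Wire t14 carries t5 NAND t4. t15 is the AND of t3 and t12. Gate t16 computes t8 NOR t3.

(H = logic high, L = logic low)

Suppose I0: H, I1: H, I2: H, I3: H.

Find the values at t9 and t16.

t9 = H, t16 = L

t1 = I2 AND I0 = H AND H = H
t2 = t1 XNOR I3 = H XNOR H = H
t3 = I2 OR t1 = H OR H = H
t5 = t1 NAND t3 = H NAND H = L
t8 = t5 OR t2 = L OR H = H
t9 = t1 XNOR I3 = H XNOR H = H
t16 = t8 NOR t3 = H NOR H = L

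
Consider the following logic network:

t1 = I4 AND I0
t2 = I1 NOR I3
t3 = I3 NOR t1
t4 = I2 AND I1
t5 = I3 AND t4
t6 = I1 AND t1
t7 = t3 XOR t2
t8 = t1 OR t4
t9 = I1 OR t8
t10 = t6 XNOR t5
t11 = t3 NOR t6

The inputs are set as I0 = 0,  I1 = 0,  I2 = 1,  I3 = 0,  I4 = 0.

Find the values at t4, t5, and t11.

t4 = 0; t5 = 0; t11 = 0

t1 = I4 AND I0 = 0 AND 0 = 0
t3 = I3 NOR t1 = 0 NOR 0 = 1
t4 = I2 AND I1 = 1 AND 0 = 0
t5 = I3 AND t4 = 0 AND 0 = 0
t6 = I1 AND t1 = 0 AND 0 = 0
t11 = t3 NOR t6 = 1 NOR 0 = 0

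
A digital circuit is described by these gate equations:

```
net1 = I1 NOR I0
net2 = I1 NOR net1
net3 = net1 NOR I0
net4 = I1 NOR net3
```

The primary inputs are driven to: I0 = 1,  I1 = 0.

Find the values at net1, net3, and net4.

net1 = 0, net3 = 0, net4 = 1

net1 = I1 NOR I0 = 0 NOR 1 = 0
net3 = net1 NOR I0 = 0 NOR 1 = 0
net4 = I1 NOR net3 = 0 NOR 0 = 1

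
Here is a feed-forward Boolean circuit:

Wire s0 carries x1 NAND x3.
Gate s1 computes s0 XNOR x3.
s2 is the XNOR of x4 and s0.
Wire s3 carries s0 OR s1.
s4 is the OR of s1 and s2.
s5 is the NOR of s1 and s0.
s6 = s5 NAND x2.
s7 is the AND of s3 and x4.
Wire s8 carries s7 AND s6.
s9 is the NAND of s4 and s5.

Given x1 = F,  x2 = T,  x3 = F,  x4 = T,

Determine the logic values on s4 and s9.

s0 = x1 NAND x3 = F NAND F = T
s1 = s0 XNOR x3 = T XNOR F = F
s2 = x4 XNOR s0 = T XNOR T = T
s4 = s1 OR s2 = F OR T = T
s5 = s1 NOR s0 = F NOR T = F
s9 = s4 NAND s5 = T NAND F = T

s4 = T, s9 = T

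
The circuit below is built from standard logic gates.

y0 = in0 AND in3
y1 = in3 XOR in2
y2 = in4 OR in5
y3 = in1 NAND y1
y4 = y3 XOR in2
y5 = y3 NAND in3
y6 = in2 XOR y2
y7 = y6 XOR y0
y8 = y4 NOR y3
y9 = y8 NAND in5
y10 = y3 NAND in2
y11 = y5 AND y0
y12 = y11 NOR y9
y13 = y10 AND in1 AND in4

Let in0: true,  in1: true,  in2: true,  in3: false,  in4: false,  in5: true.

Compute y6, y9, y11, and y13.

y6 = false, y9 = true, y11 = false, y13 = false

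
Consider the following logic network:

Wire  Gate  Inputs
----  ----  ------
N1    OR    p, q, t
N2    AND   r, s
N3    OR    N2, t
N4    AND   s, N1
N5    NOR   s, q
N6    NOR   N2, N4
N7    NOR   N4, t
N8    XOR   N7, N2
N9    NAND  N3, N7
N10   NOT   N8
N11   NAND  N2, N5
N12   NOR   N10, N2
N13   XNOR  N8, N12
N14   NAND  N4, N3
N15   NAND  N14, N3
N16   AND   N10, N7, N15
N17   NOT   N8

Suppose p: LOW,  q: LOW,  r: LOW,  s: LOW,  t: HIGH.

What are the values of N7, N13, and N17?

N7 = LOW  N13 = HIGH  N17 = HIGH

N1 = p OR q OR t = LOW OR LOW OR HIGH = HIGH
N2 = r AND s = LOW AND LOW = LOW
N4 = s AND N1 = LOW AND HIGH = LOW
N7 = N4 NOR t = LOW NOR HIGH = LOW
N8 = N7 XOR N2 = LOW XOR LOW = LOW
N10 = NOT N8 = NOT LOW = HIGH
N12 = N10 NOR N2 = HIGH NOR LOW = LOW
N13 = N8 XNOR N12 = LOW XNOR LOW = HIGH
N17 = NOT N8 = NOT LOW = HIGH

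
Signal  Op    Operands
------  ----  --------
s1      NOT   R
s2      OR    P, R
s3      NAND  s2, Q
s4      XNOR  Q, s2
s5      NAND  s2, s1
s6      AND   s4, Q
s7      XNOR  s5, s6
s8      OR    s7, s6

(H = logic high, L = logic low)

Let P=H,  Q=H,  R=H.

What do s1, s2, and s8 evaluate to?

s1 = L, s2 = H, s8 = H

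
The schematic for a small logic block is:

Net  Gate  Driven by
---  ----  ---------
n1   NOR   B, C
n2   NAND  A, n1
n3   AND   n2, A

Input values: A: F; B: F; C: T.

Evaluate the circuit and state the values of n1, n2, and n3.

n1 = F; n2 = T; n3 = F

n1 = B NOR C = F NOR T = F
n2 = A NAND n1 = F NAND F = T
n3 = n2 AND A = T AND F = F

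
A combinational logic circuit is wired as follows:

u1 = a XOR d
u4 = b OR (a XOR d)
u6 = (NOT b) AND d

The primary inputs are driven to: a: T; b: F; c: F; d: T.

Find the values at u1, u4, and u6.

u1 = T XOR T = F
u4 = F OR (T XOR T) = F
u6 = (NOT F) AND T = T

u1 = F; u4 = F; u6 = T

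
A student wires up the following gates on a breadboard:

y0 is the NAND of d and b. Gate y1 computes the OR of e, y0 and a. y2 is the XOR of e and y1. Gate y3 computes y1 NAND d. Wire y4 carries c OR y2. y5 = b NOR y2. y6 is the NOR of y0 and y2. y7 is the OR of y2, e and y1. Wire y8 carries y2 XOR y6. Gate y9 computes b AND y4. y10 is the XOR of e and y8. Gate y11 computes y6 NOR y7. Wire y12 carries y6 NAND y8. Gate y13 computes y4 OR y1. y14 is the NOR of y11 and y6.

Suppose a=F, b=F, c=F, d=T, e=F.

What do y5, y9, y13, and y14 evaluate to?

y5 = F; y9 = F; y13 = T; y14 = T

y0 = d NAND b = T NAND F = T
y1 = e OR y0 OR a = F OR T OR F = T
y2 = e XOR y1 = F XOR T = T
y4 = c OR y2 = F OR T = T
y5 = b NOR y2 = F NOR T = F
y6 = y0 NOR y2 = T NOR T = F
y7 = y2 OR e OR y1 = T OR F OR T = T
y9 = b AND y4 = F AND T = F
y11 = y6 NOR y7 = F NOR T = F
y13 = y4 OR y1 = T OR T = T
y14 = y11 NOR y6 = F NOR F = T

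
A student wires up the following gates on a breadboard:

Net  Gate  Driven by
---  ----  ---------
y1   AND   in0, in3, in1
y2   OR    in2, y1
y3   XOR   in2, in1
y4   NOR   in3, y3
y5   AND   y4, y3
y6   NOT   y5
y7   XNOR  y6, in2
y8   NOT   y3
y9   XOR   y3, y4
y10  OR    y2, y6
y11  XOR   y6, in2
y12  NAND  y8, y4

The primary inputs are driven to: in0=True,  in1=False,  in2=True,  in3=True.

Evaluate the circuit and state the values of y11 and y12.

y3 = in2 XOR in1 = True XOR False = True
y4 = in3 NOR y3 = True NOR True = False
y5 = y4 AND y3 = False AND True = False
y6 = NOT y5 = NOT False = True
y8 = NOT y3 = NOT True = False
y11 = y6 XOR in2 = True XOR True = False
y12 = y8 NAND y4 = False NAND False = True

y11 = False, y12 = True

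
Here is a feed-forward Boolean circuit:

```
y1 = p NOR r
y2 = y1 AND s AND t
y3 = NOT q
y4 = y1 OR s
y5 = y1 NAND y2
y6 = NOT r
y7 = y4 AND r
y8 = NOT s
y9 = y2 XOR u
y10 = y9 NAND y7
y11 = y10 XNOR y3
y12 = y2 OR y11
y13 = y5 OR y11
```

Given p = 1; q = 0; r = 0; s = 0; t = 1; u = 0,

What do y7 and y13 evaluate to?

y7 = 0, y13 = 1

y1 = p NOR r = 1 NOR 0 = 0
y2 = y1 AND s AND t = 0 AND 0 AND 1 = 0
y3 = NOT q = NOT 0 = 1
y4 = y1 OR s = 0 OR 0 = 0
y5 = y1 NAND y2 = 0 NAND 0 = 1
y7 = y4 AND r = 0 AND 0 = 0
y9 = y2 XOR u = 0 XOR 0 = 0
y10 = y9 NAND y7 = 0 NAND 0 = 1
y11 = y10 XNOR y3 = 1 XNOR 1 = 1
y13 = y5 OR y11 = 1 OR 1 = 1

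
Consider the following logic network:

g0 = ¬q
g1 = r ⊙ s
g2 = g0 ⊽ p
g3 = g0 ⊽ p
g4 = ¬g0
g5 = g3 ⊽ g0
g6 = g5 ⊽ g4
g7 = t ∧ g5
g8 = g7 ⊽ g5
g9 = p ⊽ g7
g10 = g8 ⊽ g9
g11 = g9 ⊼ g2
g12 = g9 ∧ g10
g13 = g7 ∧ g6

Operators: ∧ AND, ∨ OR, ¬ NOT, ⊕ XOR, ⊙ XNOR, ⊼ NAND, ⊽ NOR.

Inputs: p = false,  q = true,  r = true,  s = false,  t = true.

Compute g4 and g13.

g0 = NOT q = NOT true = false
g3 = g0 NOR p = false NOR false = true
g4 = NOT g0 = NOT false = true
g5 = g3 NOR g0 = true NOR false = false
g6 = g5 NOR g4 = false NOR true = false
g7 = t AND g5 = true AND false = false
g13 = g7 AND g6 = false AND false = false

g4 = true; g13 = false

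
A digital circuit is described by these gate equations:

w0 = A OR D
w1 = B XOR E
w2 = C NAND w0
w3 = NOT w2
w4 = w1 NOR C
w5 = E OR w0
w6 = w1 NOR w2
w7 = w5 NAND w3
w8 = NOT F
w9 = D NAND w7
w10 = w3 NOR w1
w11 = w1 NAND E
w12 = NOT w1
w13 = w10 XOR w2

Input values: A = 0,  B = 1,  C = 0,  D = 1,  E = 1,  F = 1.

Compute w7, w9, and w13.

w0 = A OR D = 0 OR 1 = 1
w1 = B XOR E = 1 XOR 1 = 0
w2 = C NAND w0 = 0 NAND 1 = 1
w3 = NOT w2 = NOT 1 = 0
w5 = E OR w0 = 1 OR 1 = 1
w7 = w5 NAND w3 = 1 NAND 0 = 1
w9 = D NAND w7 = 1 NAND 1 = 0
w10 = w3 NOR w1 = 0 NOR 0 = 1
w13 = w10 XOR w2 = 1 XOR 1 = 0

w7 = 1, w9 = 0, w13 = 0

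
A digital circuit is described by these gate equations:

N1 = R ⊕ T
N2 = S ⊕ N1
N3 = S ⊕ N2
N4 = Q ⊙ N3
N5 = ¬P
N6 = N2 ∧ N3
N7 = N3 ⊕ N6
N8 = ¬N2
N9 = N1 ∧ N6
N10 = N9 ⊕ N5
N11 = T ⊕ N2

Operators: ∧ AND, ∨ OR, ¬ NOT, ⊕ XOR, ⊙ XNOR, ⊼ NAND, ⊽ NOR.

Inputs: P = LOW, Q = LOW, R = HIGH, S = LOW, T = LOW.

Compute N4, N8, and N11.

N1 = R XOR T = HIGH XOR LOW = HIGH
N2 = S XOR N1 = LOW XOR HIGH = HIGH
N3 = S XOR N2 = LOW XOR HIGH = HIGH
N4 = Q XNOR N3 = LOW XNOR HIGH = LOW
N8 = NOT N2 = NOT HIGH = LOW
N11 = T XOR N2 = LOW XOR HIGH = HIGH

N4 = LOW  N8 = LOW  N11 = HIGH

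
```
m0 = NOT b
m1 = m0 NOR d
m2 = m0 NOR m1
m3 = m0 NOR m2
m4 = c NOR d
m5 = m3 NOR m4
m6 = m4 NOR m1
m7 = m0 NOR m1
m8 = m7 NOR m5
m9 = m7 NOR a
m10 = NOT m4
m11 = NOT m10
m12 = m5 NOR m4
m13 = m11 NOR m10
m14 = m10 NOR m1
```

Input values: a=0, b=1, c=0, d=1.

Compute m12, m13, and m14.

m0 = NOT b = NOT 1 = 0
m1 = m0 NOR d = 0 NOR 1 = 0
m2 = m0 NOR m1 = 0 NOR 0 = 1
m3 = m0 NOR m2 = 0 NOR 1 = 0
m4 = c NOR d = 0 NOR 1 = 0
m5 = m3 NOR m4 = 0 NOR 0 = 1
m10 = NOT m4 = NOT 0 = 1
m11 = NOT m10 = NOT 1 = 0
m12 = m5 NOR m4 = 1 NOR 0 = 0
m13 = m11 NOR m10 = 0 NOR 1 = 0
m14 = m10 NOR m1 = 1 NOR 0 = 0

m12 = 0; m13 = 0; m14 = 0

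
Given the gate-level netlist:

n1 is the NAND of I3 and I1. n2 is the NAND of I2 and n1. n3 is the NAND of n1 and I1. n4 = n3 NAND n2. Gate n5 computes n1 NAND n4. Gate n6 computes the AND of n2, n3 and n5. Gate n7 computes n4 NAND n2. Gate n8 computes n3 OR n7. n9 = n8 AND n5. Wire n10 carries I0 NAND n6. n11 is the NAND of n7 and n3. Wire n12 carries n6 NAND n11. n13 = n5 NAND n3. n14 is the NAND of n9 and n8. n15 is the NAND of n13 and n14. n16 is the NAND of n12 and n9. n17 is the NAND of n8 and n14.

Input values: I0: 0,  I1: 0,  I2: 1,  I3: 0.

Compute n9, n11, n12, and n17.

n9 = 0, n11 = 0, n12 = 1, n17 = 0

n1 = I3 NAND I1 = 0 NAND 0 = 1
n2 = I2 NAND n1 = 1 NAND 1 = 0
n3 = n1 NAND I1 = 1 NAND 0 = 1
n4 = n3 NAND n2 = 1 NAND 0 = 1
n5 = n1 NAND n4 = 1 NAND 1 = 0
n6 = n2 AND n3 AND n5 = 0 AND 1 AND 0 = 0
n7 = n4 NAND n2 = 1 NAND 0 = 1
n8 = n3 OR n7 = 1 OR 1 = 1
n9 = n8 AND n5 = 1 AND 0 = 0
n11 = n7 NAND n3 = 1 NAND 1 = 0
n12 = n6 NAND n11 = 0 NAND 0 = 1
n14 = n9 NAND n8 = 0 NAND 1 = 1
n17 = n8 NAND n14 = 1 NAND 1 = 0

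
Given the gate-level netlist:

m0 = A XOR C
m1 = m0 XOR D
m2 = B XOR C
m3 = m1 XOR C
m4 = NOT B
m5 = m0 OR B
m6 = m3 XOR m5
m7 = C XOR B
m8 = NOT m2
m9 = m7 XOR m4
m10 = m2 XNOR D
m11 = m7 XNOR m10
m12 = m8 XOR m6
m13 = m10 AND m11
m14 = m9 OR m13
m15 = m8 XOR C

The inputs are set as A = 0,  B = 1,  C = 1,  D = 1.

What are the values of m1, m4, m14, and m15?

m1 = 0; m4 = 0; m14 = 0; m15 = 0

m0 = A XOR C = 0 XOR 1 = 1
m1 = m0 XOR D = 1 XOR 1 = 0
m2 = B XOR C = 1 XOR 1 = 0
m4 = NOT B = NOT 1 = 0
m7 = C XOR B = 1 XOR 1 = 0
m8 = NOT m2 = NOT 0 = 1
m9 = m7 XOR m4 = 0 XOR 0 = 0
m10 = m2 XNOR D = 0 XNOR 1 = 0
m11 = m7 XNOR m10 = 0 XNOR 0 = 1
m13 = m10 AND m11 = 0 AND 1 = 0
m14 = m9 OR m13 = 0 OR 0 = 0
m15 = m8 XOR C = 1 XOR 1 = 0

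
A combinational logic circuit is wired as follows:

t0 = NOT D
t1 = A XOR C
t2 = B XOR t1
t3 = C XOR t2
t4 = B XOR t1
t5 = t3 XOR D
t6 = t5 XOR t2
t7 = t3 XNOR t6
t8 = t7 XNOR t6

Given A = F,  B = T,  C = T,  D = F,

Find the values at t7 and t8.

t1 = A XOR C = F XOR T = T
t2 = B XOR t1 = T XOR T = F
t3 = C XOR t2 = T XOR F = T
t5 = t3 XOR D = T XOR F = T
t6 = t5 XOR t2 = T XOR F = T
t7 = t3 XNOR t6 = T XNOR T = T
t8 = t7 XNOR t6 = T XNOR T = T

t7 = T; t8 = T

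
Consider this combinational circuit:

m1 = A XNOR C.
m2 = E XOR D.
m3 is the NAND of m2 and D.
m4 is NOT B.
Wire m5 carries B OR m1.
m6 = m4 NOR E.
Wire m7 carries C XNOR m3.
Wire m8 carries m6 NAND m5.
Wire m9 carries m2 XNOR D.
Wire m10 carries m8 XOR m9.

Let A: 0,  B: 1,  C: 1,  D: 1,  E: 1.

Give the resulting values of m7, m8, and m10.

m7 = 1; m8 = 1; m10 = 1

m1 = A XNOR C = 0 XNOR 1 = 0
m2 = E XOR D = 1 XOR 1 = 0
m3 = m2 NAND D = 0 NAND 1 = 1
m4 = NOT B = NOT 1 = 0
m5 = B OR m1 = 1 OR 0 = 1
m6 = m4 NOR E = 0 NOR 1 = 0
m7 = C XNOR m3 = 1 XNOR 1 = 1
m8 = m6 NAND m5 = 0 NAND 1 = 1
m9 = m2 XNOR D = 0 XNOR 1 = 0
m10 = m8 XOR m9 = 1 XOR 0 = 1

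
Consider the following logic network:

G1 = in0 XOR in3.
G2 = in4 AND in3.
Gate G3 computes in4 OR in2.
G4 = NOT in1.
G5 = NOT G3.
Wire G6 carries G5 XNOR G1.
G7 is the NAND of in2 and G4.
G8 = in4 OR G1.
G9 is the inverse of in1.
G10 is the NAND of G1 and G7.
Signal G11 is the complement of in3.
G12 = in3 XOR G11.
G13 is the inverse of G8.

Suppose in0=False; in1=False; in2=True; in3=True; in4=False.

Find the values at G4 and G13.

G4 = True  G13 = False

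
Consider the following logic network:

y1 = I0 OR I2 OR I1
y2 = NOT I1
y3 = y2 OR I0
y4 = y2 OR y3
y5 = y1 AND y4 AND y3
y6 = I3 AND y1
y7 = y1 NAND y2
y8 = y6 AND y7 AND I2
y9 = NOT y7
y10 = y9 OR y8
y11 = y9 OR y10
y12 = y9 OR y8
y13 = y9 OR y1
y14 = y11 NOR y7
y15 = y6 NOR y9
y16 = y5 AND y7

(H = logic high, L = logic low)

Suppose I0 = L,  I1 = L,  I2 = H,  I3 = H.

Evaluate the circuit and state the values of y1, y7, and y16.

y1 = H, y7 = L, y16 = L

y1 = I0 OR I2 OR I1 = L OR H OR L = H
y2 = NOT I1 = NOT L = H
y3 = y2 OR I0 = H OR L = H
y4 = y2 OR y3 = H OR H = H
y5 = y1 AND y4 AND y3 = H AND H AND H = H
y7 = y1 NAND y2 = H NAND H = L
y16 = y5 AND y7 = H AND L = L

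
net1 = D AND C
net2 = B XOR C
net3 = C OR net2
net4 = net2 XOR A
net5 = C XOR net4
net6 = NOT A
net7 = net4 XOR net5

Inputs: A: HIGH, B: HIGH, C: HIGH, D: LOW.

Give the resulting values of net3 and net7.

net2 = B XOR C = HIGH XOR HIGH = LOW
net3 = C OR net2 = HIGH OR LOW = HIGH
net4 = net2 XOR A = LOW XOR HIGH = HIGH
net5 = C XOR net4 = HIGH XOR HIGH = LOW
net7 = net4 XOR net5 = HIGH XOR LOW = HIGH

net3 = HIGH  net7 = HIGH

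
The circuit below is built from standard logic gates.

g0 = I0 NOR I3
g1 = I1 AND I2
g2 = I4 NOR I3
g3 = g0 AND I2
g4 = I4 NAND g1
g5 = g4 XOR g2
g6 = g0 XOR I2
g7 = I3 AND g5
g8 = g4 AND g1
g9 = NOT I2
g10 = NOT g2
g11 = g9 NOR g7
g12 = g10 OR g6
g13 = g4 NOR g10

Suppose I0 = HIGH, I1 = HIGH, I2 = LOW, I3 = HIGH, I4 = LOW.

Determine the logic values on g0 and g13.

g0 = LOW, g13 = LOW

g0 = I0 NOR I3 = HIGH NOR HIGH = LOW
g1 = I1 AND I2 = HIGH AND LOW = LOW
g2 = I4 NOR I3 = LOW NOR HIGH = LOW
g4 = I4 NAND g1 = LOW NAND LOW = HIGH
g10 = NOT g2 = NOT LOW = HIGH
g13 = g4 NOR g10 = HIGH NOR HIGH = LOW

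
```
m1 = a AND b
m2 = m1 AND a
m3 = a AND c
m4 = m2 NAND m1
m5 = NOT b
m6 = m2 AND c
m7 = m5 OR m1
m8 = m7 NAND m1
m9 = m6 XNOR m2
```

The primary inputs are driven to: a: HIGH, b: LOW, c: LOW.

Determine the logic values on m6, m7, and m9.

m6 = LOW; m7 = HIGH; m9 = HIGH

m1 = a AND b = HIGH AND LOW = LOW
m2 = m1 AND a = LOW AND HIGH = LOW
m5 = NOT b = NOT LOW = HIGH
m6 = m2 AND c = LOW AND LOW = LOW
m7 = m5 OR m1 = HIGH OR LOW = HIGH
m9 = m6 XNOR m2 = LOW XNOR LOW = HIGH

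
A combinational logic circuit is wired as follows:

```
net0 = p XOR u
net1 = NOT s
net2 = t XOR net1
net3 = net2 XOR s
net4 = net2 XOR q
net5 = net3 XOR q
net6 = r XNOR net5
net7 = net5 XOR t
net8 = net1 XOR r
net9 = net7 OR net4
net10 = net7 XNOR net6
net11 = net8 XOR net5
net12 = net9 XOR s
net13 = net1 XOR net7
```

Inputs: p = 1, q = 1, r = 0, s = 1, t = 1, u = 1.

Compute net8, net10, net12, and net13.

net8 = 0; net10 = 1; net12 = 1; net13 = 0

net1 = NOT s = NOT 1 = 0
net2 = t XOR net1 = 1 XOR 0 = 1
net3 = net2 XOR s = 1 XOR 1 = 0
net4 = net2 XOR q = 1 XOR 1 = 0
net5 = net3 XOR q = 0 XOR 1 = 1
net6 = r XNOR net5 = 0 XNOR 1 = 0
net7 = net5 XOR t = 1 XOR 1 = 0
net8 = net1 XOR r = 0 XOR 0 = 0
net9 = net7 OR net4 = 0 OR 0 = 0
net10 = net7 XNOR net6 = 0 XNOR 0 = 1
net12 = net9 XOR s = 0 XOR 1 = 1
net13 = net1 XOR net7 = 0 XOR 0 = 0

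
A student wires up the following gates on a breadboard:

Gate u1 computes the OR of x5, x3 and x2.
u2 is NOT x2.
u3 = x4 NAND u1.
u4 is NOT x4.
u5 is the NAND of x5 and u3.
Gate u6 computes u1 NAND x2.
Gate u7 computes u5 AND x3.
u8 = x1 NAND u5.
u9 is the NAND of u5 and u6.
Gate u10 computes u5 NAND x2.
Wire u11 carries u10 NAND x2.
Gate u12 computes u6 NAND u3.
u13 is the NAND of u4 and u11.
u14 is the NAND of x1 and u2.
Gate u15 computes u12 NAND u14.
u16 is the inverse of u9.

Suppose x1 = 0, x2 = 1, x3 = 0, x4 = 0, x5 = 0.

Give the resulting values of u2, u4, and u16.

u2 = 0  u4 = 1  u16 = 0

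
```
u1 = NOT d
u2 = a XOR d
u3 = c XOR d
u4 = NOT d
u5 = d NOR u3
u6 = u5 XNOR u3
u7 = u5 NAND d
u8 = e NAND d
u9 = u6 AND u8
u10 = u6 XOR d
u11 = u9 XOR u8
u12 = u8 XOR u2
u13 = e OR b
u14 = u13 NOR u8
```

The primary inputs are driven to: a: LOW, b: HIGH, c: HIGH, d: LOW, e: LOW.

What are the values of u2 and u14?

u2 = LOW, u14 = LOW

u2 = a XOR d = LOW XOR LOW = LOW
u8 = e NAND d = LOW NAND LOW = HIGH
u13 = e OR b = LOW OR HIGH = HIGH
u14 = u13 NOR u8 = HIGH NOR HIGH = LOW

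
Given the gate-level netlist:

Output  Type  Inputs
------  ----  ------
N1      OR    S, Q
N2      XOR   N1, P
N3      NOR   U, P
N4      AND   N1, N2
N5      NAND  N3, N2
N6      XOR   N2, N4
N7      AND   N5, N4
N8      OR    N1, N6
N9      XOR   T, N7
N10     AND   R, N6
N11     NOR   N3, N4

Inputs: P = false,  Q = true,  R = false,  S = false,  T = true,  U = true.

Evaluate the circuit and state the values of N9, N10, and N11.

N9 = false; N10 = false; N11 = false

N1 = S OR Q = false OR true = true
N2 = N1 XOR P = true XOR false = true
N3 = U NOR P = true NOR false = false
N4 = N1 AND N2 = true AND true = true
N5 = N3 NAND N2 = false NAND true = true
N6 = N2 XOR N4 = true XOR true = false
N7 = N5 AND N4 = true AND true = true
N9 = T XOR N7 = true XOR true = false
N10 = R AND N6 = false AND false = false
N11 = N3 NOR N4 = false NOR true = false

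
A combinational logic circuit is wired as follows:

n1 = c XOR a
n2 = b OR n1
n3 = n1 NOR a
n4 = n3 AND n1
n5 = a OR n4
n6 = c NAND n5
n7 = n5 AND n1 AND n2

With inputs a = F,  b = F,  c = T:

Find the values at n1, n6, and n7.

n1 = T  n6 = T  n7 = F

n1 = c XOR a = T XOR F = T
n2 = b OR n1 = F OR T = T
n3 = n1 NOR a = T NOR F = F
n4 = n3 AND n1 = F AND T = F
n5 = a OR n4 = F OR F = F
n6 = c NAND n5 = T NAND F = T
n7 = n5 AND n1 AND n2 = F AND T AND T = F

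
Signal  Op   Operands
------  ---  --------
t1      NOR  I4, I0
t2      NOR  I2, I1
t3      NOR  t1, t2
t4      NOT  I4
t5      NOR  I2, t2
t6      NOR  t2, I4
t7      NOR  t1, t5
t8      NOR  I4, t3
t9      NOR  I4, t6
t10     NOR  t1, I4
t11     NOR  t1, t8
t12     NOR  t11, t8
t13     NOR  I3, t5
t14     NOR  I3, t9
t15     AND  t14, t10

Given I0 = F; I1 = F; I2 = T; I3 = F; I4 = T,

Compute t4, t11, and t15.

t1 = I4 NOR I0 = T NOR F = F
t2 = I2 NOR I1 = T NOR F = F
t3 = t1 NOR t2 = F NOR F = T
t4 = NOT I4 = NOT T = F
t6 = t2 NOR I4 = F NOR T = F
t8 = I4 NOR t3 = T NOR T = F
t9 = I4 NOR t6 = T NOR F = F
t10 = t1 NOR I4 = F NOR T = F
t11 = t1 NOR t8 = F NOR F = T
t14 = I3 NOR t9 = F NOR F = T
t15 = t14 AND t10 = T AND F = F

t4 = F; t11 = T; t15 = F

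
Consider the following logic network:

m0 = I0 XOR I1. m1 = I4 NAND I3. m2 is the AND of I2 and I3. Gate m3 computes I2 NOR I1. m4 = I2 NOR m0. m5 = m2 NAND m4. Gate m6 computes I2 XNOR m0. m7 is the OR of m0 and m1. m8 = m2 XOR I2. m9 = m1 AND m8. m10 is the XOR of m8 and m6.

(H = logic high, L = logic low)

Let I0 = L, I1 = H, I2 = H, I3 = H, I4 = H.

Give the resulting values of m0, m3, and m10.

m0 = I0 XOR I1 = L XOR H = H
m2 = I2 AND I3 = H AND H = H
m3 = I2 NOR I1 = H NOR H = L
m6 = I2 XNOR m0 = H XNOR H = H
m8 = m2 XOR I2 = H XOR H = L
m10 = m8 XOR m6 = L XOR H = H

m0 = H; m3 = L; m10 = H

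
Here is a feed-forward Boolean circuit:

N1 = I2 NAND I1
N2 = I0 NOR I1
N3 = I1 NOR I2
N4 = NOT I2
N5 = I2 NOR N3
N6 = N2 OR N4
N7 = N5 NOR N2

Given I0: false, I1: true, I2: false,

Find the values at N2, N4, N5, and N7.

N2 = I0 NOR I1 = false NOR true = false
N3 = I1 NOR I2 = true NOR false = false
N4 = NOT I2 = NOT false = true
N5 = I2 NOR N3 = false NOR false = true
N7 = N5 NOR N2 = true NOR false = false

N2 = false, N4 = true, N5 = true, N7 = false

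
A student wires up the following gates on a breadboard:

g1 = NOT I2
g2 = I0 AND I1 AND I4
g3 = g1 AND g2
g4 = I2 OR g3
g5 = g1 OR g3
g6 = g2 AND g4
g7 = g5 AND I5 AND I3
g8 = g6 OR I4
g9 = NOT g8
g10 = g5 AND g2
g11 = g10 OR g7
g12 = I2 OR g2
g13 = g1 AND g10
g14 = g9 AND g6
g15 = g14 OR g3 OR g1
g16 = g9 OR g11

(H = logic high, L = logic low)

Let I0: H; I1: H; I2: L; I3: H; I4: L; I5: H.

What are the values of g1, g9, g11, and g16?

g1 = H, g9 = H, g11 = H, g16 = H

g1 = NOT I2 = NOT L = H
g2 = I0 AND I1 AND I4 = H AND H AND L = L
g3 = g1 AND g2 = H AND L = L
g4 = I2 OR g3 = L OR L = L
g5 = g1 OR g3 = H OR L = H
g6 = g2 AND g4 = L AND L = L
g7 = g5 AND I5 AND I3 = H AND H AND H = H
g8 = g6 OR I4 = L OR L = L
g9 = NOT g8 = NOT L = H
g10 = g5 AND g2 = H AND L = L
g11 = g10 OR g7 = L OR H = H
g16 = g9 OR g11 = H OR H = H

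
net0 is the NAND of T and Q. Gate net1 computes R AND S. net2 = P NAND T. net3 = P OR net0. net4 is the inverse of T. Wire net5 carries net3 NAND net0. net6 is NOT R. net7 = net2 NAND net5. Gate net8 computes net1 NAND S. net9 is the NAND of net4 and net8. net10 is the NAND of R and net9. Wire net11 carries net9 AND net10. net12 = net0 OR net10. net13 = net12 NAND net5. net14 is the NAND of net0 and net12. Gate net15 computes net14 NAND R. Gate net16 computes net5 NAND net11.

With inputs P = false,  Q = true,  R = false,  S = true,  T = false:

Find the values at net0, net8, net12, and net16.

net0 = true  net8 = true  net12 = true  net16 = true

net0 = T NAND Q = false NAND true = true
net1 = R AND S = false AND true = false
net3 = P OR net0 = false OR true = true
net4 = NOT T = NOT false = true
net5 = net3 NAND net0 = true NAND true = false
net8 = net1 NAND S = false NAND true = true
net9 = net4 NAND net8 = true NAND true = false
net10 = R NAND net9 = false NAND false = true
net11 = net9 AND net10 = false AND true = false
net12 = net0 OR net10 = true OR true = true
net16 = net5 NAND net11 = false NAND false = true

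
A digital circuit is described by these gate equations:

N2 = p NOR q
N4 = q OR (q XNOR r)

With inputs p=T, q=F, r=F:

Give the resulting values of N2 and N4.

N2 = T NOR F = F
N4 = F OR (F XNOR F) = T

N2 = F  N4 = T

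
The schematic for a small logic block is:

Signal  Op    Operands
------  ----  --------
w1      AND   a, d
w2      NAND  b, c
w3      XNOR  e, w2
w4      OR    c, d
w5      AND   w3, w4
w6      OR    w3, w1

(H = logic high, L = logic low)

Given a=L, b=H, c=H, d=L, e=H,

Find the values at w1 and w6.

w1 = L; w6 = L

w1 = a AND d = L AND L = L
w2 = b NAND c = H NAND H = L
w3 = e XNOR w2 = H XNOR L = L
w6 = w3 OR w1 = L OR L = L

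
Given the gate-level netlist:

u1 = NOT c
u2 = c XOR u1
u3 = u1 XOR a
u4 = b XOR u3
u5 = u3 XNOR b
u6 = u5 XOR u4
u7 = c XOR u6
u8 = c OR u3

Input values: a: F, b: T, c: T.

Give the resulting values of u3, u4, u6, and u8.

u1 = NOT c = NOT T = F
u3 = u1 XOR a = F XOR F = F
u4 = b XOR u3 = T XOR F = T
u5 = u3 XNOR b = F XNOR T = F
u6 = u5 XOR u4 = F XOR T = T
u8 = c OR u3 = T OR F = T

u3 = F; u4 = T; u6 = T; u8 = T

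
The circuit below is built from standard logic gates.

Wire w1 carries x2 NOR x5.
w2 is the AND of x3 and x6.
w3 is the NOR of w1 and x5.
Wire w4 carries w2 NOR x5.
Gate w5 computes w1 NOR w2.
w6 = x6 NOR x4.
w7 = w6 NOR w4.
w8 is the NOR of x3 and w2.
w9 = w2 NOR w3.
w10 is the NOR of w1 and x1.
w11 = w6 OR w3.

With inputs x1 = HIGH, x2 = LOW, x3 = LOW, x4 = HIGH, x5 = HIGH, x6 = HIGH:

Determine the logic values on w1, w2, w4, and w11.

w1 = LOW  w2 = LOW  w4 = LOW  w11 = LOW

w1 = x2 NOR x5 = LOW NOR HIGH = LOW
w2 = x3 AND x6 = LOW AND HIGH = LOW
w3 = w1 NOR x5 = LOW NOR HIGH = LOW
w4 = w2 NOR x5 = LOW NOR HIGH = LOW
w6 = x6 NOR x4 = HIGH NOR HIGH = LOW
w11 = w6 OR w3 = LOW OR LOW = LOW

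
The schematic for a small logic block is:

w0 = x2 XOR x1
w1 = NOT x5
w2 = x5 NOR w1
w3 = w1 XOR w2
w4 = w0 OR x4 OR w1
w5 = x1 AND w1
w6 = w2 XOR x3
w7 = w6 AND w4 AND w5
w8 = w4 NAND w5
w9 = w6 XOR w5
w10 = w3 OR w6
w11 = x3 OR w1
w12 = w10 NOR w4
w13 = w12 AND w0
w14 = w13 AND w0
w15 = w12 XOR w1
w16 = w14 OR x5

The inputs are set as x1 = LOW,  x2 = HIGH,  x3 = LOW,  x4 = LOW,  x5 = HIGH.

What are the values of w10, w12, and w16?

w0 = x2 XOR x1 = HIGH XOR LOW = HIGH
w1 = NOT x5 = NOT HIGH = LOW
w2 = x5 NOR w1 = HIGH NOR LOW = LOW
w3 = w1 XOR w2 = LOW XOR LOW = LOW
w4 = w0 OR x4 OR w1 = HIGH OR LOW OR LOW = HIGH
w6 = w2 XOR x3 = LOW XOR LOW = LOW
w10 = w3 OR w6 = LOW OR LOW = LOW
w12 = w10 NOR w4 = LOW NOR HIGH = LOW
w13 = w12 AND w0 = LOW AND HIGH = LOW
w14 = w13 AND w0 = LOW AND HIGH = LOW
w16 = w14 OR x5 = LOW OR HIGH = HIGH

w10 = LOW  w12 = LOW  w16 = HIGH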